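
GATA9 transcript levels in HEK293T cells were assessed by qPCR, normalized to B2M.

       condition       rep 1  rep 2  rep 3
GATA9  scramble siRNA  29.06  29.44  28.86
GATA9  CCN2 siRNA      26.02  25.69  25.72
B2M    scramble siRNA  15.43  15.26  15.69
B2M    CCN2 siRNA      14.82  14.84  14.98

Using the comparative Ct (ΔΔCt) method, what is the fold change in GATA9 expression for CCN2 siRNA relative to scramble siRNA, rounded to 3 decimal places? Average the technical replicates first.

Mean Ct: GATA9 scramble siRNA 29.120; GATA9 CCN2 siRNA 25.810; B2M scramble siRNA 15.460; B2M CCN2 siRNA 14.880
ΔCt(scramble siRNA) = 29.120 − 15.460 = 13.660
ΔCt(CCN2 siRNA) = 25.810 − 14.880 = 10.930
ΔΔCt = 10.930 − 13.660 = -2.730
Fold change = 2^(−(-2.730)) = 2^2.730 = 6.6346

6.635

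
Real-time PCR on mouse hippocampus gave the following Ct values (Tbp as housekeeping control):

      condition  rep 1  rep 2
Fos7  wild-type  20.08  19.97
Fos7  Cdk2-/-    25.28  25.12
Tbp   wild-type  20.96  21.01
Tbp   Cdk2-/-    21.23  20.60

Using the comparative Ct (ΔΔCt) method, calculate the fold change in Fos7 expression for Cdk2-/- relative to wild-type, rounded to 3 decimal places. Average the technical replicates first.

0.026

Mean Ct: Fos7 wild-type 20.025; Fos7 Cdk2-/- 25.200; Tbp wild-type 20.985; Tbp Cdk2-/- 20.915
ΔCt(wild-type) = 20.025 − 20.985 = -0.960
ΔCt(Cdk2-/-) = 25.200 − 20.915 = 4.285
ΔΔCt = 4.285 − (-0.960) = 5.245
Fold change = 2^(−5.245) = 0.0264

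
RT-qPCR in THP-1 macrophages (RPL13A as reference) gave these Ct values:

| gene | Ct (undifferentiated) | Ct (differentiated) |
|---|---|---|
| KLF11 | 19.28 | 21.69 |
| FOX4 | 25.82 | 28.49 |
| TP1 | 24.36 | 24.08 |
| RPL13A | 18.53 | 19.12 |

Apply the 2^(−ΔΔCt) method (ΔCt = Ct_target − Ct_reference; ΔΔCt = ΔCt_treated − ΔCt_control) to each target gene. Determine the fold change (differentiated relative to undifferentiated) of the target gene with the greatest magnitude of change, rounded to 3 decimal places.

KLF11: ΔΔCt = (21.69−19.12) − (19.28−18.53) = 2.57 − 0.75 = 1.82; fold change = 2^-1.82 = 0.283
FOX4: ΔΔCt = (28.49−19.12) − (25.82−18.53) = 9.37 − 7.29 = 2.08; fold change = 2^-2.08 = 0.237
TP1: ΔΔCt = (24.08−19.12) − (24.36−18.53) = 4.96 − 5.83 = -0.87; fold change = 2^0.87 = 1.828
FOX4 has the largest |ΔΔCt| = 2.08.

0.237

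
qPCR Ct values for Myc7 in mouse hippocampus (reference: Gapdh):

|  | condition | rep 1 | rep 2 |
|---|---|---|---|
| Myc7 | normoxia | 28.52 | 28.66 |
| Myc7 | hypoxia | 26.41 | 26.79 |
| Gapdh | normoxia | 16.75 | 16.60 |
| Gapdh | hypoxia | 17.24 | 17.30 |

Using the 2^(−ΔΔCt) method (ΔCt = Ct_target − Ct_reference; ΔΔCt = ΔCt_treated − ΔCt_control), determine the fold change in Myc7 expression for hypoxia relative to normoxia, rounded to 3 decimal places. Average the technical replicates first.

Mean Ct: Myc7 normoxia 28.590; Myc7 hypoxia 26.600; Gapdh normoxia 16.675; Gapdh hypoxia 17.270
ΔCt(normoxia) = 28.590 − 16.675 = 11.915
ΔCt(hypoxia) = 26.600 − 17.270 = 9.330
ΔΔCt = 9.330 − 11.915 = -2.585
Fold change = 2^(−(-2.585)) = 2^2.585 = 6.0002

6.000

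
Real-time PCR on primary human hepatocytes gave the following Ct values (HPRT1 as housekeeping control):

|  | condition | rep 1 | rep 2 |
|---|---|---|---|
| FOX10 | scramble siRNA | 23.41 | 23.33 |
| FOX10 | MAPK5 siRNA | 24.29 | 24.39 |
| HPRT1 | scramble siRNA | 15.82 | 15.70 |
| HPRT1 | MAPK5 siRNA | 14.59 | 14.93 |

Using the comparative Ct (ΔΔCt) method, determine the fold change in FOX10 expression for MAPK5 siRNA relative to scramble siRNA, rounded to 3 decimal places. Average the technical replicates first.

0.255

Mean Ct: FOX10 scramble siRNA 23.370; FOX10 MAPK5 siRNA 24.340; HPRT1 scramble siRNA 15.760; HPRT1 MAPK5 siRNA 14.760
ΔCt(scramble siRNA) = 23.370 − 15.760 = 7.610
ΔCt(MAPK5 siRNA) = 24.340 − 14.760 = 9.580
ΔΔCt = 9.580 − 7.610 = 1.970
Fold change = 2^(−1.970) = 0.2553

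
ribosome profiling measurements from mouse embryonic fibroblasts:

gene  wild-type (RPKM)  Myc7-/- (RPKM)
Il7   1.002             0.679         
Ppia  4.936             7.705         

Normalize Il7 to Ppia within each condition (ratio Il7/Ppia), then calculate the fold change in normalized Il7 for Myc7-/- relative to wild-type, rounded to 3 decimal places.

0.434

Il7/Ppia (wild-type) = 1.002 / 4.936 = 0.203
Il7/Ppia (Myc7-/-) = 0.679 / 7.705 = 0.088125
Fold change = 0.088125 / 0.203 = 0.4341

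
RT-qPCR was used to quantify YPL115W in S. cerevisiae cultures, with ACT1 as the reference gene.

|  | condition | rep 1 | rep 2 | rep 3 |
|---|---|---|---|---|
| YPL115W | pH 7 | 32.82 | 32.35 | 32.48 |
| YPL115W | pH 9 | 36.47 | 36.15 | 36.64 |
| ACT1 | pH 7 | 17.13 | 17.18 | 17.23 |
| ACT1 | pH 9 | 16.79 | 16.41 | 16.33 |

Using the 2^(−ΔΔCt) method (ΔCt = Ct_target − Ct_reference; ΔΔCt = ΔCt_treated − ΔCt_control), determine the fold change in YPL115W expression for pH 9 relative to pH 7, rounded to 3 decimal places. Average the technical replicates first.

0.043

Mean Ct: YPL115W pH 7 32.550; YPL115W pH 9 36.420; ACT1 pH 7 17.180; ACT1 pH 9 16.510
ΔCt(pH 7) = 32.550 − 17.180 = 15.370
ΔCt(pH 9) = 36.420 − 16.510 = 19.910
ΔΔCt = 19.910 − 15.370 = 4.540
Fold change = 2^(−4.540) = 0.0430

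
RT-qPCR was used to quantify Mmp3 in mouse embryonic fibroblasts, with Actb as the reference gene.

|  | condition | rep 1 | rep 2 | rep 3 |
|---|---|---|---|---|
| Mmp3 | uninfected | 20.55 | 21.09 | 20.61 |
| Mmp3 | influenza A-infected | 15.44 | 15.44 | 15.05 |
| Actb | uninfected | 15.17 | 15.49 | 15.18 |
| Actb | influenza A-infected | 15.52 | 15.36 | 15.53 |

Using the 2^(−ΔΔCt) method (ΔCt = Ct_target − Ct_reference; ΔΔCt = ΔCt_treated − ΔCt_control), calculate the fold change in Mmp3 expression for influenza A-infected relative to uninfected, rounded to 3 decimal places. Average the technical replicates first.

Mean Ct: Mmp3 uninfected 20.750; Mmp3 influenza A-infected 15.310; Actb uninfected 15.280; Actb influenza A-infected 15.470
ΔCt(uninfected) = 20.750 − 15.280 = 5.470
ΔCt(influenza A-infected) = 15.310 − 15.470 = -0.160
ΔΔCt = -0.160 − 5.470 = -5.630
Fold change = 2^(−(-5.630)) = 2^5.630 = 49.5221

49.522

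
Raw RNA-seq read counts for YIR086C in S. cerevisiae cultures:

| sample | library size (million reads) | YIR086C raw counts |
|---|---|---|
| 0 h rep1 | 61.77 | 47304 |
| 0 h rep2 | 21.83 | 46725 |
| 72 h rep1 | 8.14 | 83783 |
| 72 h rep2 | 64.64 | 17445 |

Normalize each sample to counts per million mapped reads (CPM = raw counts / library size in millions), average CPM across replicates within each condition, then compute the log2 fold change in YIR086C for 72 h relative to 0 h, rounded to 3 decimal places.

1.862

CPM(0 h rep1) = 47304 / 61.77 = 765.8086
CPM(0 h rep2) = 46725 / 21.83 = 2140.4031
CPM(72 h rep1) = 83783 / 8.14 = 10292.7518
CPM(72 h rep2) = 17445 / 64.64 = 269.8793
mean CPM(0 h) = 1453.1059; mean CPM(72 h) = 5281.3156
Fold change = 5281.3156 / 1453.1059 = 3.63450
log2(3.63450) = 1.8618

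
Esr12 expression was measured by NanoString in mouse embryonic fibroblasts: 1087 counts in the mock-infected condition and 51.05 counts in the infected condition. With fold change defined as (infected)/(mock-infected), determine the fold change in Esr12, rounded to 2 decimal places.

Fold change = 51.05 / 1087 = 0.047
Esr12 is downregulated.

0.05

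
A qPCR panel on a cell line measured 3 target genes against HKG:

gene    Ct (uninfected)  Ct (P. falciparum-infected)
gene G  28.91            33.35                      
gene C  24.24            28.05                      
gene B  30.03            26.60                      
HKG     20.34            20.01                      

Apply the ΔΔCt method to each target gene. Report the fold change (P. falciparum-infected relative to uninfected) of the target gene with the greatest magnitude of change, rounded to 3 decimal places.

gene G: ΔΔCt = (33.35−20.01) − (28.91−20.34) = 13.34 − 8.57 = 4.77; fold change = 2^-4.77 = 0.037
gene C: ΔΔCt = (28.05−20.01) − (24.24−20.34) = 8.04 − 3.90 = 4.14; fold change = 2^-4.14 = 0.057
gene B: ΔΔCt = (26.60−20.01) − (30.03−20.34) = 6.59 − 9.69 = -3.10; fold change = 2^3.10 = 8.574
gene G has the largest |ΔΔCt| = 4.77.

0.037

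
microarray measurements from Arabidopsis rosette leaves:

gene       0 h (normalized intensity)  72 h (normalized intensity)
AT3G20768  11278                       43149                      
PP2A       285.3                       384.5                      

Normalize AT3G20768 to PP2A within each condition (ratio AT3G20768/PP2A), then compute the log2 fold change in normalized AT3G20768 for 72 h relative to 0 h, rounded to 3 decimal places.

AT3G20768/PP2A (0 h) = 11278 / 285.3 = 39.53
AT3G20768/PP2A (72 h) = 43149 / 384.5 = 112.22
Fold change = 112.22 / 39.53 = 2.8389
log2(2.8389) = 1.5053

1.505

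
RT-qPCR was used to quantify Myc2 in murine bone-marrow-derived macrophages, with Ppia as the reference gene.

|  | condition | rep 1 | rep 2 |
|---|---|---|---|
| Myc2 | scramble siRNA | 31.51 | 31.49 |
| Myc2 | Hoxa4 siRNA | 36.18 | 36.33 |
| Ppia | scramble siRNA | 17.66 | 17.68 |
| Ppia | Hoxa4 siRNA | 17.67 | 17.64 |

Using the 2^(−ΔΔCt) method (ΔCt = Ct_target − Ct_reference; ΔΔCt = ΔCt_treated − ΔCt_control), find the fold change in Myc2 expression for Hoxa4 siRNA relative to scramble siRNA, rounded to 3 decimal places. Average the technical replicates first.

0.037

Mean Ct: Myc2 scramble siRNA 31.500; Myc2 Hoxa4 siRNA 36.255; Ppia scramble siRNA 17.670; Ppia Hoxa4 siRNA 17.655
ΔCt(scramble siRNA) = 31.500 − 17.670 = 13.830
ΔCt(Hoxa4 siRNA) = 36.255 − 17.655 = 18.600
ΔΔCt = 18.600 − 13.830 = 4.770
Fold change = 2^(−4.770) = 0.0367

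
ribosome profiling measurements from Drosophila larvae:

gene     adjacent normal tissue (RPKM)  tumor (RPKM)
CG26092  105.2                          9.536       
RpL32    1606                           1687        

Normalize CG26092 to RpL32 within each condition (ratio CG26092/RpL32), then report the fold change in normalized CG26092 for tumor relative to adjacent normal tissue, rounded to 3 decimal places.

0.086

CG26092/RpL32 (adjacent normal tissue) = 105.2 / 1606 = 0.065504
CG26092/RpL32 (tumor) = 9.536 / 1687 = 0.0056526
Fold change = 0.0056526 / 0.065504 = 0.0863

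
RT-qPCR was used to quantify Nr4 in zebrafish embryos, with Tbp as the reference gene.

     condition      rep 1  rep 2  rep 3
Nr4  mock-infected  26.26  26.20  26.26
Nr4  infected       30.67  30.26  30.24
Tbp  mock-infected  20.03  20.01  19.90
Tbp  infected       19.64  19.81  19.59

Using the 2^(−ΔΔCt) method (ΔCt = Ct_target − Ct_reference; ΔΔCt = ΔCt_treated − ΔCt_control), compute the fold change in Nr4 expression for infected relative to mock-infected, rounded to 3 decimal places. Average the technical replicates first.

0.046

Mean Ct: Nr4 mock-infected 26.240; Nr4 infected 30.390; Tbp mock-infected 19.980; Tbp infected 19.680
ΔCt(mock-infected) = 26.240 − 19.980 = 6.260
ΔCt(infected) = 30.390 − 19.680 = 10.710
ΔΔCt = 10.710 − 6.260 = 4.450
Fold change = 2^(−4.450) = 0.0458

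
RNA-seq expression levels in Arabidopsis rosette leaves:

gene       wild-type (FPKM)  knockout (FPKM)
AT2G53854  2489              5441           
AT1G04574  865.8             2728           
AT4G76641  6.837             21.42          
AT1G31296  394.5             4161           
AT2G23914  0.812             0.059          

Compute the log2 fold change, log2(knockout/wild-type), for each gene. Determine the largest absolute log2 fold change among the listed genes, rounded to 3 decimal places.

3.783

log2(5441/2489) = 1.128  (AT2G53854)
log2(2728/865.8) = 1.656  (AT1G04574)
log2(21.42/6.837) = 1.648  (AT4G76641)
log2(4161/394.5) = 3.399  (AT1G31296)
log2(0.059/0.812) = -3.783  (AT2G23914)
The largest magnitude belongs to AT2G23914.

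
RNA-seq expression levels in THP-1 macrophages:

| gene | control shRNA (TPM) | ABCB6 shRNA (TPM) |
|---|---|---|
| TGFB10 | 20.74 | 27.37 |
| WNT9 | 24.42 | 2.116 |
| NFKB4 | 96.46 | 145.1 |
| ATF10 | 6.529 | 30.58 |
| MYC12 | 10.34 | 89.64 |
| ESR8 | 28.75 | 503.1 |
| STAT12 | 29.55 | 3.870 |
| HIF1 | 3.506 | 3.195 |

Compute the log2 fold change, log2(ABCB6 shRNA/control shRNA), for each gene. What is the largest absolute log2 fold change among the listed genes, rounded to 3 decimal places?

4.129

log2(27.37/20.74) = 0.400  (TGFB10)
log2(2.116/24.42) = -3.529  (WNT9)
log2(145.1/96.46) = 0.589  (NFKB4)
log2(30.58/6.529) = 2.228  (ATF10)
log2(89.64/10.34) = 3.116  (MYC12)
log2(503.1/28.75) = 4.129  (ESR8)
log2(3.870/29.55) = -2.933  (STAT12)
log2(3.195/3.506) = -0.134  (HIF1)
The largest magnitude belongs to ESR8.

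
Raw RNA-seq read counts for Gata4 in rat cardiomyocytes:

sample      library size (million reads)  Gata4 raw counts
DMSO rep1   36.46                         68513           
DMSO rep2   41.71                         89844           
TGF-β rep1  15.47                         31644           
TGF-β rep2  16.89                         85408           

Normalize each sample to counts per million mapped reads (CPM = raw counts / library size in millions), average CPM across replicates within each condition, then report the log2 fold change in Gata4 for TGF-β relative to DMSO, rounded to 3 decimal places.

CPM(DMSO rep1) = 68513 / 36.46 = 1879.1278
CPM(DMSO rep2) = 89844 / 41.71 = 2154.0158
CPM(TGF-β rep1) = 31644 / 15.47 = 2045.5074
CPM(TGF-β rep2) = 85408 / 16.89 = 5056.7200
mean CPM(DMSO) = 2016.5718; mean CPM(TGF-β) = 3551.1137
Fold change = 3551.1137 / 2016.5718 = 1.76097
log2(1.76097) = 0.8164

0.816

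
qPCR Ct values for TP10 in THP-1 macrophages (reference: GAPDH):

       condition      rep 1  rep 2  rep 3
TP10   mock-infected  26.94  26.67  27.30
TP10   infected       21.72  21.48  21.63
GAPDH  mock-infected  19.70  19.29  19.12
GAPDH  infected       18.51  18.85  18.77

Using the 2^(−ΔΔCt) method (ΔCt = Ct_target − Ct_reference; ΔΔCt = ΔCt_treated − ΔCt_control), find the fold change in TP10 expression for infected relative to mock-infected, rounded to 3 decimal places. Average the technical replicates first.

25.992

Mean Ct: TP10 mock-infected 26.970; TP10 infected 21.610; GAPDH mock-infected 19.370; GAPDH infected 18.710
ΔCt(mock-infected) = 26.970 − 19.370 = 7.600
ΔCt(infected) = 21.610 − 18.710 = 2.900
ΔΔCt = 2.900 − 7.600 = -4.700
Fold change = 2^(−(-4.700)) = 2^4.700 = 25.9921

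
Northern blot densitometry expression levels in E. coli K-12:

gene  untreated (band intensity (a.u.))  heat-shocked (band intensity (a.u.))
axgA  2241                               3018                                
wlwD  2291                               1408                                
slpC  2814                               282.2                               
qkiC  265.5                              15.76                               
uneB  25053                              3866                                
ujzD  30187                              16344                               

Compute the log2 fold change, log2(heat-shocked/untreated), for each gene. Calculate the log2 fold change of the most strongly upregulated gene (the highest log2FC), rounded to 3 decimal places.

log2(3018/2241) = 0.429  (axgA)
log2(1408/2291) = -0.702  (wlwD)
log2(282.2/2814) = -3.318  (slpC)
log2(15.76/265.5) = -4.074  (qkiC)
log2(3866/25053) = -2.696  (uneB)
log2(16344/30187) = -0.885  (ujzD)
axgA is most strongly upregulated.

0.429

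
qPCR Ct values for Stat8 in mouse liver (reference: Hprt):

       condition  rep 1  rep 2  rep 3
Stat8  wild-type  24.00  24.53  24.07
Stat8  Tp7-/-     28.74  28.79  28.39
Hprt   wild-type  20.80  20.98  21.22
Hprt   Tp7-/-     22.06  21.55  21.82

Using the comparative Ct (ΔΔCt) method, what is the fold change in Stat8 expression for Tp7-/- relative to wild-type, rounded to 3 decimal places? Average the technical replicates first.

Mean Ct: Stat8 wild-type 24.200; Stat8 Tp7-/- 28.640; Hprt wild-type 21.000; Hprt Tp7-/- 21.810
ΔCt(wild-type) = 24.200 − 21.000 = 3.200
ΔCt(Tp7-/-) = 28.640 − 21.810 = 6.830
ΔΔCt = 6.830 − 3.200 = 3.630
Fold change = 2^(−3.630) = 0.0808

0.081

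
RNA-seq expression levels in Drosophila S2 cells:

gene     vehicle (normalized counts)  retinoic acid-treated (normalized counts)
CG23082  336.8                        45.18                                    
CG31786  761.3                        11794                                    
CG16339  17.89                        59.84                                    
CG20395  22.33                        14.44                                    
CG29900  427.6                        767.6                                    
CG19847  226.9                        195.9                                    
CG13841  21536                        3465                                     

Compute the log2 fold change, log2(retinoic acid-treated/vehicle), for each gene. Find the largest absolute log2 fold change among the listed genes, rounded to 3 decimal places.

3.953

log2(45.18/336.8) = -2.898  (CG23082)
log2(11794/761.3) = 3.953  (CG31786)
log2(59.84/17.89) = 1.742  (CG16339)
log2(14.44/22.33) = -0.629  (CG20395)
log2(767.6/427.6) = 0.844  (CG29900)
log2(195.9/226.9) = -0.212  (CG19847)
log2(3465/21536) = -2.636  (CG13841)
The largest magnitude belongs to CG31786.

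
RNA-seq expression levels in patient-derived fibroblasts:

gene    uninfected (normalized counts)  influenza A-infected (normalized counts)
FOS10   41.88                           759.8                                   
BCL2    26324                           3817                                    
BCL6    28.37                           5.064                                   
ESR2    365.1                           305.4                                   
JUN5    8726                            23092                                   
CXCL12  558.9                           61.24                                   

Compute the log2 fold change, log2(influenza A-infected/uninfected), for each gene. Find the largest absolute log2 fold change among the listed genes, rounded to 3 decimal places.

log2(759.8/41.88) = 4.181  (FOS10)
log2(3817/26324) = -2.786  (BCL2)
log2(5.064/28.37) = -2.486  (BCL6)
log2(305.4/365.1) = -0.258  (ESR2)
log2(23092/8726) = 1.404  (JUN5)
log2(61.24/558.9) = -3.190  (CXCL12)
The largest magnitude belongs to FOS10.

4.181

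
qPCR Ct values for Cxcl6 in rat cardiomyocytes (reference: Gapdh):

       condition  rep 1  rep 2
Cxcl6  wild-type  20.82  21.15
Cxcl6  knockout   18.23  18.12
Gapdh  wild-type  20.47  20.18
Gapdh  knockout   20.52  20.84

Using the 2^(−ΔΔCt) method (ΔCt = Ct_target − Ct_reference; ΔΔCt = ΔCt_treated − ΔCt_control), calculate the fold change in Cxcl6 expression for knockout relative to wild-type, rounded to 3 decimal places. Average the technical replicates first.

8.969

Mean Ct: Cxcl6 wild-type 20.985; Cxcl6 knockout 18.175; Gapdh wild-type 20.325; Gapdh knockout 20.680
ΔCt(wild-type) = 20.985 − 20.325 = 0.660
ΔCt(knockout) = 18.175 − 20.680 = -2.505
ΔΔCt = -2.505 − 0.660 = -3.165
Fold change = 2^(−(-3.165)) = 2^3.165 = 8.9693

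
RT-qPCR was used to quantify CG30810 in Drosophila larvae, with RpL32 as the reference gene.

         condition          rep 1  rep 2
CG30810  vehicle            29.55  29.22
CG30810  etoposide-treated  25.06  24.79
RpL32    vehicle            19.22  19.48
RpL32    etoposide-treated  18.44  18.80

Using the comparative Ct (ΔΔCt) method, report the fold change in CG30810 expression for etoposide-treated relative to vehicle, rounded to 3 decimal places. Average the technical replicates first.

13.269

Mean Ct: CG30810 vehicle 29.385; CG30810 etoposide-treated 24.925; RpL32 vehicle 19.350; RpL32 etoposide-treated 18.620
ΔCt(vehicle) = 29.385 − 19.350 = 10.035
ΔCt(etoposide-treated) = 24.925 − 18.620 = 6.305
ΔΔCt = 6.305 − 10.035 = -3.730
Fold change = 2^(−(-3.730)) = 2^3.730 = 13.2691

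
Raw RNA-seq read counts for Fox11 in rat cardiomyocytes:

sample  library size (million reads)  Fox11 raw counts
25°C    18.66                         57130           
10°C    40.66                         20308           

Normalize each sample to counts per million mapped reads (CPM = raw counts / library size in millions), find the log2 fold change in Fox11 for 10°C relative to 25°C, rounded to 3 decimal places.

-2.616

CPM(25°C) = 57130 / 18.66 = 3061.6292
CPM(10°C) = 20308 / 40.66 = 499.4589
Fold change = 499.4589 / 3061.6292 = 0.16314
log2(0.16314) = -2.6159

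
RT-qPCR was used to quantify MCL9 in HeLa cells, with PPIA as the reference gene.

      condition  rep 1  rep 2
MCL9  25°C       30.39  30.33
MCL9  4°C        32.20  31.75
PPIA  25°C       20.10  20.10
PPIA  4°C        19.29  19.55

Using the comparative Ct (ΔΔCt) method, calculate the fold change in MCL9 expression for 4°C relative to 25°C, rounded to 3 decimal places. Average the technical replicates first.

0.204

Mean Ct: MCL9 25°C 30.360; MCL9 4°C 31.975; PPIA 25°C 20.100; PPIA 4°C 19.420
ΔCt(25°C) = 30.360 − 20.100 = 10.260
ΔCt(4°C) = 31.975 − 19.420 = 12.555
ΔΔCt = 12.555 − 10.260 = 2.295
Fold change = 2^(−2.295) = 0.2038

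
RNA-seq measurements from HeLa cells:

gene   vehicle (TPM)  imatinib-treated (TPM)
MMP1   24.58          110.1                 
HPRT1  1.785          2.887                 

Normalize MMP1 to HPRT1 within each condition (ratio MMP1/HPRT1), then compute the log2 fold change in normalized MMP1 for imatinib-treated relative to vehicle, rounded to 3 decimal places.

1.470

MMP1/HPRT1 (vehicle) = 24.58 / 1.785 = 13.77
MMP1/HPRT1 (imatinib-treated) = 110.1 / 2.887 = 38.136
Fold change = 38.136 / 13.77 = 2.7695
log2(2.7695) = 1.4696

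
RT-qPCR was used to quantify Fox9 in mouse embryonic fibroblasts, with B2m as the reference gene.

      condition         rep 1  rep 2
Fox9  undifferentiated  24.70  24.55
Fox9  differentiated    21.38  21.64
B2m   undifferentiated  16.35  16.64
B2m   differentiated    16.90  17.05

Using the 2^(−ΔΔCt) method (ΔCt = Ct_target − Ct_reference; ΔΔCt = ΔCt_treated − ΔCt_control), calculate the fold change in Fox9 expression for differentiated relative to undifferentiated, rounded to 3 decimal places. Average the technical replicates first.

12.084

Mean Ct: Fox9 undifferentiated 24.625; Fox9 differentiated 21.510; B2m undifferentiated 16.495; B2m differentiated 16.975
ΔCt(undifferentiated) = 24.625 − 16.495 = 8.130
ΔCt(differentiated) = 21.510 − 16.975 = 4.535
ΔΔCt = 4.535 − 8.130 = -3.595
Fold change = 2^(−(-3.595)) = 2^3.595 = 12.0838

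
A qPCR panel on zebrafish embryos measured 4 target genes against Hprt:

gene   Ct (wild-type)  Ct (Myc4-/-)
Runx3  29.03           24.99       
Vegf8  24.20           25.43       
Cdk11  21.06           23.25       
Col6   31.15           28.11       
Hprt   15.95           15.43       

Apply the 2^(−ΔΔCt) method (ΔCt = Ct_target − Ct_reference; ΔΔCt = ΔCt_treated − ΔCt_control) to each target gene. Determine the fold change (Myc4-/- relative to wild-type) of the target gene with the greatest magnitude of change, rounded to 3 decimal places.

Runx3: ΔΔCt = (24.99−15.43) − (29.03−15.95) = 9.56 − 13.08 = -3.52; fold change = 2^3.52 = 11.472
Vegf8: ΔΔCt = (25.43−15.43) − (24.20−15.95) = 10.00 − 8.25 = 1.75; fold change = 2^-1.75 = 0.297
Cdk11: ΔΔCt = (23.25−15.43) − (21.06−15.95) = 7.82 − 5.11 = 2.71; fold change = 2^-2.71 = 0.153
Col6: ΔΔCt = (28.11−15.43) − (31.15−15.95) = 12.68 − 15.20 = -2.52; fold change = 2^2.52 = 5.736
Runx3 has the largest |ΔΔCt| = 3.52.

11.472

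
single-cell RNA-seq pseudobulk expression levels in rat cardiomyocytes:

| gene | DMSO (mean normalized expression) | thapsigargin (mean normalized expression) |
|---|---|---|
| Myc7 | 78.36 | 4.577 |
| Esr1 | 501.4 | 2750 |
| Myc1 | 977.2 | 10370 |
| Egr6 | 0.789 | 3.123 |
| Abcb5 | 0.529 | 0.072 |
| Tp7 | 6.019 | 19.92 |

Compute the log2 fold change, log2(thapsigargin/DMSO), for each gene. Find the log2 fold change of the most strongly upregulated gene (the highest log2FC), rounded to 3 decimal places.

3.408

log2(4.577/78.36) = -4.098  (Myc7)
log2(2750/501.4) = 2.455  (Esr1)
log2(10370/977.2) = 3.408  (Myc1)
log2(3.123/0.789) = 1.985  (Egr6)
log2(0.072/0.529) = -2.877  (Abcb5)
log2(19.92/6.019) = 1.727  (Tp7)
Myc1 is most strongly upregulated.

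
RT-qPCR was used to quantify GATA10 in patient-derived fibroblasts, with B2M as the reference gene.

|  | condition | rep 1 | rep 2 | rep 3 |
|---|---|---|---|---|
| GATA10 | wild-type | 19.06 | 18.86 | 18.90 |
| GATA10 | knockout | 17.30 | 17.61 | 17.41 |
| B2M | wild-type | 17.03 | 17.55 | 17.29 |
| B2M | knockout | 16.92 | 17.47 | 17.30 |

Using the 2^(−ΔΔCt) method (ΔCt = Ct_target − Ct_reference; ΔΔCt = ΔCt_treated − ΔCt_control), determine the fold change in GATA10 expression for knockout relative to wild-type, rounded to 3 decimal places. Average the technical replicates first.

Mean Ct: GATA10 wild-type 18.940; GATA10 knockout 17.440; B2M wild-type 17.290; B2M knockout 17.230
ΔCt(wild-type) = 18.940 − 17.290 = 1.650
ΔCt(knockout) = 17.440 − 17.230 = 0.210
ΔΔCt = 0.210 − 1.650 = -1.440
Fold change = 2^(−(-1.440)) = 2^1.440 = 2.7132

2.713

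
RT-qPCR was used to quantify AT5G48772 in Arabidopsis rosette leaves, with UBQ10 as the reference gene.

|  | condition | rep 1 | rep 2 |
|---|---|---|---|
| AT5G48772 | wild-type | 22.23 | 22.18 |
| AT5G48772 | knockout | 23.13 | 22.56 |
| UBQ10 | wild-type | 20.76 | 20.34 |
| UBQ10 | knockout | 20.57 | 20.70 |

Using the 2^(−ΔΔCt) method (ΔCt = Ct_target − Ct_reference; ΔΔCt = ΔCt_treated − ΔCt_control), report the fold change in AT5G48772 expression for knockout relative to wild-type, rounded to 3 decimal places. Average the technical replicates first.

Mean Ct: AT5G48772 wild-type 22.205; AT5G48772 knockout 22.845; UBQ10 wild-type 20.550; UBQ10 knockout 20.635
ΔCt(wild-type) = 22.205 − 20.550 = 1.655
ΔCt(knockout) = 22.845 − 20.635 = 2.210
ΔΔCt = 2.210 − 1.655 = 0.555
Fold change = 2^(−0.555) = 0.6807

0.681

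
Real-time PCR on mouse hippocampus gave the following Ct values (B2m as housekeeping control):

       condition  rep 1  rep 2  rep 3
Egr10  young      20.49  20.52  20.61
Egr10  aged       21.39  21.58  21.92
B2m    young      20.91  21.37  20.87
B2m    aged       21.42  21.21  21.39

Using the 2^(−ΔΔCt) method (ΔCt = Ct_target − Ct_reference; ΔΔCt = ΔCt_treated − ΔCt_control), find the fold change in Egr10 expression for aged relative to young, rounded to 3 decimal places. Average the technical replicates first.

0.574

Mean Ct: Egr10 young 20.540; Egr10 aged 21.630; B2m young 21.050; B2m aged 21.340
ΔCt(young) = 20.540 − 21.050 = -0.510
ΔCt(aged) = 21.630 − 21.340 = 0.290
ΔΔCt = 0.290 − (-0.510) = 0.800
Fold change = 2^(−0.800) = 0.5743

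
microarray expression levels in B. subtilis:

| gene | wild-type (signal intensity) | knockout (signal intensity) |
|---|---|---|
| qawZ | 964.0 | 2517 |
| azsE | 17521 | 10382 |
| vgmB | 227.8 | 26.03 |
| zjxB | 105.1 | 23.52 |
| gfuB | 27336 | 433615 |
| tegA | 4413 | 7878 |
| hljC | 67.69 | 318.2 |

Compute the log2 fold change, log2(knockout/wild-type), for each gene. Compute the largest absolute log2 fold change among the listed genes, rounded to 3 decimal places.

3.988

log2(2517/964.0) = 1.385  (qawZ)
log2(10382/17521) = -0.755  (azsE)
log2(26.03/227.8) = -3.130  (vgmB)
log2(23.52/105.1) = -2.160  (zjxB)
log2(433615/27336) = 3.988  (gfuB)
log2(7878/4413) = 0.836  (tegA)
log2(318.2/67.69) = 2.233  (hljC)
The largest magnitude belongs to gfuB.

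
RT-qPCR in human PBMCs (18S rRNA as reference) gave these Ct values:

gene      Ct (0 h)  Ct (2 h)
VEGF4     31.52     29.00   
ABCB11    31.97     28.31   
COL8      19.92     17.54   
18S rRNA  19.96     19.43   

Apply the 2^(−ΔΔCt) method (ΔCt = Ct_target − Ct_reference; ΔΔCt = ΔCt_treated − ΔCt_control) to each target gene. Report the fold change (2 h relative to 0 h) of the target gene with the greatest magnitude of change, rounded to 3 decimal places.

VEGF4: ΔΔCt = (29.00−19.43) − (31.52−19.96) = 9.57 − 11.56 = -1.99; fold change = 2^1.99 = 3.972
ABCB11: ΔΔCt = (28.31−19.43) − (31.97−19.96) = 8.88 − 12.01 = -3.13; fold change = 2^3.13 = 8.754
COL8: ΔΔCt = (17.54−19.43) − (19.92−19.96) = -1.89 − (-0.04) = -1.85; fold change = 2^1.85 = 3.605
ABCB11 has the largest |ΔΔCt| = 3.13.

8.754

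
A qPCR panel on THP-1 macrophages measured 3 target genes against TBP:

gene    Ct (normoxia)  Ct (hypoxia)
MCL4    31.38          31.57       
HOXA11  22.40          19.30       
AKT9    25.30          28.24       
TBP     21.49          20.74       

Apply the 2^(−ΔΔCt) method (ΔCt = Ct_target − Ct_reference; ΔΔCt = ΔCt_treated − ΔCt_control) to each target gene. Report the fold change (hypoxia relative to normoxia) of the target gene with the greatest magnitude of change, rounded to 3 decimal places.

0.077

MCL4: ΔΔCt = (31.57−20.74) − (31.38−21.49) = 10.83 − 9.89 = 0.94; fold change = 2^-0.94 = 0.521
HOXA11: ΔΔCt = (19.30−20.74) − (22.40−21.49) = -1.44 − 0.91 = -2.35; fold change = 2^2.35 = 5.098
AKT9: ΔΔCt = (28.24−20.74) − (25.30−21.49) = 7.50 − 3.81 = 3.69; fold change = 2^-3.69 = 0.077
AKT9 has the largest |ΔΔCt| = 3.69.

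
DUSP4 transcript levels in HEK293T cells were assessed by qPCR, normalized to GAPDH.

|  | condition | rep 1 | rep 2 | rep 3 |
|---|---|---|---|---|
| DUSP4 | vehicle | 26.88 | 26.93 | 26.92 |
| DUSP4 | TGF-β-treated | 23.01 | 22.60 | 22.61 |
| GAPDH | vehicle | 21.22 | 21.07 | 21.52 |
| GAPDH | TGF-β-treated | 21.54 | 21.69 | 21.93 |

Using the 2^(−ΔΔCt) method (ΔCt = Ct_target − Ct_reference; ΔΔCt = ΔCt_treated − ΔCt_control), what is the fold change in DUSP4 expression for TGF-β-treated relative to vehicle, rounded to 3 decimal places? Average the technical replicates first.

Mean Ct: DUSP4 vehicle 26.910; DUSP4 TGF-β-treated 22.740; GAPDH vehicle 21.270; GAPDH TGF-β-treated 21.720
ΔCt(vehicle) = 26.910 − 21.270 = 5.640
ΔCt(TGF-β-treated) = 22.740 − 21.720 = 1.020
ΔΔCt = 1.020 − 5.640 = -4.620
Fold change = 2^(−(-4.620)) = 2^4.620 = 24.5900

24.590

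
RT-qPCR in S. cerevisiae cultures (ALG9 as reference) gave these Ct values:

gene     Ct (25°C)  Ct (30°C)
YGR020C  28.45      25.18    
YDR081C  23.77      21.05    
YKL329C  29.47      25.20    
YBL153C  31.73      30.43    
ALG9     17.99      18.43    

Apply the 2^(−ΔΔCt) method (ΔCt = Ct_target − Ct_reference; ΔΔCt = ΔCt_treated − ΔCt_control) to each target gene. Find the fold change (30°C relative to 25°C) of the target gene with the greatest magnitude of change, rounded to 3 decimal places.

YGR020C: ΔΔCt = (25.18−18.43) − (28.45−17.99) = 6.75 − 10.46 = -3.71; fold change = 2^3.71 = 13.086
YDR081C: ΔΔCt = (21.05−18.43) − (23.77−17.99) = 2.62 − 5.78 = -3.16; fold change = 2^3.16 = 8.938
YKL329C: ΔΔCt = (25.20−18.43) − (29.47−17.99) = 6.77 − 11.48 = -4.71; fold change = 2^4.71 = 26.173
YBL153C: ΔΔCt = (30.43−18.43) − (31.73−17.99) = 12.00 − 13.74 = -1.74; fold change = 2^1.74 = 3.340
YKL329C has the largest |ΔΔCt| = 4.71.

26.173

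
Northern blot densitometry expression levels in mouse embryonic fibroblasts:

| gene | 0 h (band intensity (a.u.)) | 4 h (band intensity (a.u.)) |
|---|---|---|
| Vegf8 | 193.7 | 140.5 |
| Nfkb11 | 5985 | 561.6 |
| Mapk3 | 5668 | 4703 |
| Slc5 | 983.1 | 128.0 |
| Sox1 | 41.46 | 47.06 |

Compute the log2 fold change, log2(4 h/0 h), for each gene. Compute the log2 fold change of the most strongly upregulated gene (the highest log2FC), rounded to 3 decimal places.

log2(140.5/193.7) = -0.463  (Vegf8)
log2(561.6/5985) = -3.414  (Nfkb11)
log2(4703/5668) = -0.269  (Mapk3)
log2(128.0/983.1) = -2.941  (Slc5)
log2(47.06/41.46) = 0.183  (Sox1)
Sox1 is most strongly upregulated.

0.183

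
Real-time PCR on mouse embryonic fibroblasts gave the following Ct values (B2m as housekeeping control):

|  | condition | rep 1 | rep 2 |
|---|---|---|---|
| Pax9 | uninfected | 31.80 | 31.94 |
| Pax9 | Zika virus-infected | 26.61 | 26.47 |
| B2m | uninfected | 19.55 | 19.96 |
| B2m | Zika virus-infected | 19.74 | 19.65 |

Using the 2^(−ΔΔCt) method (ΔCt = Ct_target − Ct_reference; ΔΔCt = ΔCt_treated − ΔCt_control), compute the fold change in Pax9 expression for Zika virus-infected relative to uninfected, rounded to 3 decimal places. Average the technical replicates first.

Mean Ct: Pax9 uninfected 31.870; Pax9 Zika virus-infected 26.540; B2m uninfected 19.755; B2m Zika virus-infected 19.695
ΔCt(uninfected) = 31.870 − 19.755 = 12.115
ΔCt(Zika virus-infected) = 26.540 − 19.695 = 6.845
ΔΔCt = 6.845 − 12.115 = -5.270
Fold change = 2^(−(-5.270)) = 2^5.270 = 38.5859

38.586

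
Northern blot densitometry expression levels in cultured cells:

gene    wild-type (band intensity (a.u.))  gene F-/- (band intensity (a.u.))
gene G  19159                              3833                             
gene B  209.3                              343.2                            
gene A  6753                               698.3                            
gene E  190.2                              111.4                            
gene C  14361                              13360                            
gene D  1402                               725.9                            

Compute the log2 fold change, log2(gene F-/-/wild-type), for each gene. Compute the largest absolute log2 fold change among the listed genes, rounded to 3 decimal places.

log2(3833/19159) = -2.321  (gene G)
log2(343.2/209.3) = 0.713  (gene B)
log2(698.3/6753) = -3.274  (gene A)
log2(111.4/190.2) = -0.772  (gene E)
log2(13360/14361) = -0.104  (gene C)
log2(725.9/1402) = -0.950  (gene D)
The largest magnitude belongs to gene A.

3.274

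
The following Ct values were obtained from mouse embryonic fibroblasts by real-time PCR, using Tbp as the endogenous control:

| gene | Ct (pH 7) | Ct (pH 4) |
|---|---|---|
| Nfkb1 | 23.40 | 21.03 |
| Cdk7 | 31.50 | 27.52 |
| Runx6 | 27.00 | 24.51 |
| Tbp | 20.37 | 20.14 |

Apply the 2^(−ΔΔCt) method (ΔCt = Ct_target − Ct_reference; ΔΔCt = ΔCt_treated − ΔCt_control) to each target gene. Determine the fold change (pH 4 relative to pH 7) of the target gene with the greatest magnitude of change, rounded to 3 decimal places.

13.454

Nfkb1: ΔΔCt = (21.03−20.14) − (23.40−20.37) = 0.89 − 3.03 = -2.14; fold change = 2^2.14 = 4.408
Cdk7: ΔΔCt = (27.52−20.14) − (31.50−20.37) = 7.38 − 11.13 = -3.75; fold change = 2^3.75 = 13.454
Runx6: ΔΔCt = (24.51−20.14) − (27.00−20.37) = 4.37 − 6.63 = -2.26; fold change = 2^2.26 = 4.790
Cdk7 has the largest |ΔΔCt| = 3.75.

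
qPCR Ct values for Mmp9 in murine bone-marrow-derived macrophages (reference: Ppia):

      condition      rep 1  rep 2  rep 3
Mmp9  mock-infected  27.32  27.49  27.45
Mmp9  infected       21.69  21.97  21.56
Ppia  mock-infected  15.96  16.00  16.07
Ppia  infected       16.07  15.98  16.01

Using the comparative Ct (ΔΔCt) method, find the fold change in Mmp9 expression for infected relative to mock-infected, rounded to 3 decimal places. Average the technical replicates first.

51.625

Mean Ct: Mmp9 mock-infected 27.420; Mmp9 infected 21.740; Ppia mock-infected 16.010; Ppia infected 16.020
ΔCt(mock-infected) = 27.420 − 16.010 = 11.410
ΔCt(infected) = 21.740 − 16.020 = 5.720
ΔΔCt = 5.720 − 11.410 = -5.690
Fold change = 2^(−(-5.690)) = 2^5.690 = 51.6251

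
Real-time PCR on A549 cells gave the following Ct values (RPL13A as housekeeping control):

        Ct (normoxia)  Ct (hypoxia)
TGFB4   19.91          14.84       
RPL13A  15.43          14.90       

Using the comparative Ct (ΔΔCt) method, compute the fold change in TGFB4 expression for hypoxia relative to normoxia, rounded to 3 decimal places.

23.264

ΔCt(normoxia) = 19.910 − 15.430 = 4.480
ΔCt(hypoxia) = 14.840 − 14.900 = -0.060
ΔΔCt = -0.060 − 4.480 = -4.540
Fold change = 2^(−(-4.540)) = 2^4.540 = 23.2636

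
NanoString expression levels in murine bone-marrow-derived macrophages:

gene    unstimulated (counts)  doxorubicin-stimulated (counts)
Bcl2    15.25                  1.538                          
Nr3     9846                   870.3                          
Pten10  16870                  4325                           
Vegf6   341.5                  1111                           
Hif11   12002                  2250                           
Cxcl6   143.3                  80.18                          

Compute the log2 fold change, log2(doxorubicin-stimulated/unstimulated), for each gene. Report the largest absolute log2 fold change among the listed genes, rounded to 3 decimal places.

3.500

log2(1.538/15.25) = -3.310  (Bcl2)
log2(870.3/9846) = -3.500  (Nr3)
log2(4325/16870) = -1.964  (Pten10)
log2(1111/341.5) = 1.702  (Vegf6)
log2(2250/12002) = -2.415  (Hif11)
log2(80.18/143.3) = -0.838  (Cxcl6)
The largest magnitude belongs to Nr3.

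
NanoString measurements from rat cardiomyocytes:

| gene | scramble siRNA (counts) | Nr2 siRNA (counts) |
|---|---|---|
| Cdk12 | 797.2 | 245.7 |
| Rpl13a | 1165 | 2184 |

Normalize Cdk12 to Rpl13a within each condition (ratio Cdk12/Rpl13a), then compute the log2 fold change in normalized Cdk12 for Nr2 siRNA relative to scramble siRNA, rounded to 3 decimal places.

-2.605

Cdk12/Rpl13a (scramble siRNA) = 797.2 / 1165 = 0.68429
Cdk12/Rpl13a (Nr2 siRNA) = 245.7 / 2184 = 0.1125
Fold change = 0.1125 / 0.68429 = 0.1644
log2(0.1644) = -2.6047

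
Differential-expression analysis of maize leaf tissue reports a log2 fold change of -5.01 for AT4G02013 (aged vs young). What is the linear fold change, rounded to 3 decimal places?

Fold change = 2^(-5.01) = 0.0310

0.031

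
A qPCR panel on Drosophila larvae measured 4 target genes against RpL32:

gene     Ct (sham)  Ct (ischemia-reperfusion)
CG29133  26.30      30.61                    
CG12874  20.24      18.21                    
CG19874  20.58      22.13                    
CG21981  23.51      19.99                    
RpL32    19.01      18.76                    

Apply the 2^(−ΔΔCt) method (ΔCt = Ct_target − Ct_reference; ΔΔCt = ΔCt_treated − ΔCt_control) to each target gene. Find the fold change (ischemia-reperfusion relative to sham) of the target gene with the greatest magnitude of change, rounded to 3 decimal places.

CG29133: ΔΔCt = (30.61−18.76) − (26.30−19.01) = 11.85 − 7.29 = 4.56; fold change = 2^-4.56 = 0.042
CG12874: ΔΔCt = (18.21−18.76) − (20.24−19.01) = -0.55 − 1.23 = -1.78; fold change = 2^1.78 = 3.434
CG19874: ΔΔCt = (22.13−18.76) − (20.58−19.01) = 3.37 − 1.57 = 1.80; fold change = 2^-1.80 = 0.287
CG21981: ΔΔCt = (19.99−18.76) − (23.51−19.01) = 1.23 − 4.50 = -3.27; fold change = 2^3.27 = 9.646
CG29133 has the largest |ΔΔCt| = 4.56.

0.042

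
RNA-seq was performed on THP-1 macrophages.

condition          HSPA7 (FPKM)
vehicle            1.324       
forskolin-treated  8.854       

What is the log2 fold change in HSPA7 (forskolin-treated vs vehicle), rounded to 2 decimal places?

Fold change = 8.854 / 1.324 = 6.6873
log2(6.6873) = 2.741

2.74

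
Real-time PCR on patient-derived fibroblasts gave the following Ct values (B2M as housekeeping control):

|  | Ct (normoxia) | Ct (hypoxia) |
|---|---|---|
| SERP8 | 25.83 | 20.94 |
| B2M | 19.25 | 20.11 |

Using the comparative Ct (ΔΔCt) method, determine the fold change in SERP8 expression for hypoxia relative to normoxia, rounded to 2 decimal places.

ΔCt(normoxia) = 25.830 − 19.250 = 6.580
ΔCt(hypoxia) = 20.940 − 20.110 = 0.830
ΔΔCt = 0.830 − 6.580 = -5.750
Fold change = 2^(−(-5.750)) = 2^5.750 = 53.817

53.82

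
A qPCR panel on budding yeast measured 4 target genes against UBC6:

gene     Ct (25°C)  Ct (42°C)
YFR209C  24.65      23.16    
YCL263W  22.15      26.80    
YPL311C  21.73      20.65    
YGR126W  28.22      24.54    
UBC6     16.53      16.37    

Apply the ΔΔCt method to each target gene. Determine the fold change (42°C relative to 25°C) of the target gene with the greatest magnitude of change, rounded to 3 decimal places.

0.036

YFR209C: ΔΔCt = (23.16−16.37) − (24.65−16.53) = 6.79 − 8.12 = -1.33; fold change = 2^1.33 = 2.514
YCL263W: ΔΔCt = (26.80−16.37) − (22.15−16.53) = 10.43 − 5.62 = 4.81; fold change = 2^-4.81 = 0.036
YPL311C: ΔΔCt = (20.65−16.37) − (21.73−16.53) = 4.28 − 5.20 = -0.92; fold change = 2^0.92 = 1.892
YGR126W: ΔΔCt = (24.54−16.37) − (28.22−16.53) = 8.17 − 11.69 = -3.52; fold change = 2^3.52 = 11.472
YCL263W has the largest |ΔΔCt| = 4.81.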